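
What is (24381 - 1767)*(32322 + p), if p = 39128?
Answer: 1615770300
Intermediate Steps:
(24381 - 1767)*(32322 + p) = (24381 - 1767)*(32322 + 39128) = 22614*71450 = 1615770300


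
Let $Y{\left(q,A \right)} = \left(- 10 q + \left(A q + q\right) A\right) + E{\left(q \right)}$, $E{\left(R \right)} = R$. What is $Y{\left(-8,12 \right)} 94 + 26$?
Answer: $-110518$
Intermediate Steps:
$Y{\left(q,A \right)} = - 9 q + A \left(q + A q\right)$ ($Y{\left(q,A \right)} = \left(- 10 q + \left(A q + q\right) A\right) + q = \left(- 10 q + \left(q + A q\right) A\right) + q = \left(- 10 q + A \left(q + A q\right)\right) + q = - 9 q + A \left(q + A q\right)$)
$Y{\left(-8,12 \right)} 94 + 26 = - 8 \left(-9 + 12 + 12^{2}\right) 94 + 26 = - 8 \left(-9 + 12 + 144\right) 94 + 26 = \left(-8\right) 147 \cdot 94 + 26 = \left(-1176\right) 94 + 26 = -110544 + 26 = -110518$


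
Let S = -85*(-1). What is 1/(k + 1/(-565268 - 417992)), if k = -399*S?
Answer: -983260/33347262901 ≈ -2.9485e-5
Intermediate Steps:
S = 85
k = -33915 (k = -399*85 = -33915)
1/(k + 1/(-565268 - 417992)) = 1/(-33915 + 1/(-565268 - 417992)) = 1/(-33915 + 1/(-983260)) = 1/(-33915 - 1/983260) = 1/(-33347262901/983260) = -983260/33347262901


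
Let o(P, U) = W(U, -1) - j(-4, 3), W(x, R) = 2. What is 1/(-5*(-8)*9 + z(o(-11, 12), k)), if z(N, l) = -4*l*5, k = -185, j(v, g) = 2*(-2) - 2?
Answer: 1/4060 ≈ 0.00024631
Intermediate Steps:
j(v, g) = -6 (j(v, g) = -4 - 2 = -6)
o(P, U) = 8 (o(P, U) = 2 - 1*(-6) = 2 + 6 = 8)
z(N, l) = -20*l
1/(-5*(-8)*9 + z(o(-11, 12), k)) = 1/(-5*(-8)*9 - 20*(-185)) = 1/(40*9 + 3700) = 1/(360 + 3700) = 1/4060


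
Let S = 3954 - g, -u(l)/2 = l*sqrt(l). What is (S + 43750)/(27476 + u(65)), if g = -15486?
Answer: 434052110/188458019 + 2053675*sqrt(65)/188458019 ≈ 2.3910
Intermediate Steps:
u(l) = -2*l**(3/2) (u(l) = -2*l*sqrt(l) = -2*l**(3/2))
S = 19440 (S = 3954 - 1*(-15486) = 3954 + 15486 = 19440)
(S + 43750)/(27476 + u(65)) = (19440 + 43750)/(27476 - 130*sqrt(65)) = 63190/(27476 - 130*sqrt(65))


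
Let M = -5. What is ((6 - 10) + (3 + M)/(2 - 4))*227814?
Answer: -683442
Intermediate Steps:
((6 - 10) + (3 + M)/(2 - 4))*227814 = ((6 - 10) + (3 - 5)/(2 - 4))*227814 = (-4 - 2/(-2))*227814 = (-4 - 2*(-½))*227814 = (-4 + 1)*227814 = -3*227814 = -683442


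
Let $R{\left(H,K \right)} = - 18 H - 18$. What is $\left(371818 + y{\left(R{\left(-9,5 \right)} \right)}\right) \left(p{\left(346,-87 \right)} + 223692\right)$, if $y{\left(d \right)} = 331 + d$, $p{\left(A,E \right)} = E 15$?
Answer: $82793123391$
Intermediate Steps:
$p{\left(A,E \right)} = 15 E$
$R{\left(H,K \right)} = -18 - 18 H$
$\left(371818 + y{\left(R{\left(-9,5 \right)} \right)}\right) \left(p{\left(346,-87 \right)} + 223692\right) = \left(371818 + \left(331 - -144\right)\right) \left(15 \left(-87\right) + 223692\right) = \left(371818 + \left(331 + \left(-18 + 162\right)\right)\right) \left(-1305 + 223692\right) = \left(371818 + \left(331 + 144\right)\right) 222387 = \left(371818 + 475\right) 222387 = 372293 \cdot 222387 = 82793123391$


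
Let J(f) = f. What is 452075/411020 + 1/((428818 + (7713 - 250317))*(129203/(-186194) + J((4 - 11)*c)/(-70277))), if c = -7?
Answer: 76514146029105818209/69566035189193905236 ≈ 1.0999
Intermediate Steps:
452075/411020 + 1/((428818 + (7713 - 250317))*(129203/(-186194) + J((4 - 11)*c)/(-70277))) = 452075/411020 + 1/((428818 + (7713 - 250317))*(129203/(-186194) + ((4 - 11)*(-7))/(-70277))) = 452075*(1/411020) + 1/((428818 - 242604)*(129203*(-1/186194) - 7*(-7)*(-1/70277))) = 90415/82204 + 1/(186214*(-129203/186194 + 49*(-1/70277))) = 90415/82204 + 1/(186214*(-129203/186194 - 49/70277)) = 90415/82204 + 1/(186214*(-9089122737/13085155738)) = 90415/82204 + (1/186214)*(-13085155738/9089122737) = 90415/82204 - 6542577869/846260950673859 = 76514146029105818209/69566035189193905236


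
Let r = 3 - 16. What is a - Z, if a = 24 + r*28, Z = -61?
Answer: -279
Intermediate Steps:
r = -13
a = -340 (a = 24 - 13*28 = 24 - 364 = -340)
a - Z = -340 - 1*(-61) = -340 + 61 = -279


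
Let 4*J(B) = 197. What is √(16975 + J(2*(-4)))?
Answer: √68097/2 ≈ 130.48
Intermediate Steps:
J(B) = 197/4 (J(B) = (¼)*197 = 197/4)
√(16975 + J(2*(-4))) = √(16975 + 197/4) = √(68097/4) = √68097/2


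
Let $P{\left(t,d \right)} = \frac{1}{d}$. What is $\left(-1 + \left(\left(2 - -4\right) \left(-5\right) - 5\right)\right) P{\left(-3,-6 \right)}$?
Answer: $6$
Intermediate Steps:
$\left(-1 + \left(\left(2 - -4\right) \left(-5\right) - 5\right)\right) P{\left(-3,-6 \right)} = \frac{-1 + \left(\left(2 - -4\right) \left(-5\right) - 5\right)}{-6} = \left(-1 + \left(\left(2 + 4\right) \left(-5\right) - 5\right)\right) \left(- \frac{1}{6}\right) = \left(-1 + \left(6 \left(-5\right) - 5\right)\right) \left(- \frac{1}{6}\right) = \left(-1 - 35\right) \left(- \frac{1}{6}\right) = \left(-36\right) \left(- \frac{1}{6}\right) = 6$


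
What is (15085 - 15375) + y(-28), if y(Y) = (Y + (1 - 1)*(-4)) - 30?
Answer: -348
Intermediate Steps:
y(Y) = -30 + Y (y(Y) = (Y + 0*(-4)) - 30 = (Y + 0) - 30 = Y - 30 = -30 + Y)
(15085 - 15375) + y(-28) = (15085 - 15375) + (-30 - 28) = -290 - 58 = -348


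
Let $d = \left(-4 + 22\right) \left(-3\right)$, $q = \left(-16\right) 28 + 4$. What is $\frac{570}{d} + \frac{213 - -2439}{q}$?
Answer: $- \frac{5504}{333} \approx -16.529$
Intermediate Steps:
$q = -444$ ($q = -448 + 4 = -444$)
$d = -54$ ($d = 18 \left(-3\right) = -54$)
$\frac{570}{d} + \frac{213 - -2439}{q} = \frac{570}{-54} + \frac{213 - -2439}{-444} = 570 \left(- \frac{1}{54}\right) + \left(213 + 2439\right) \left(- \frac{1}{444}\right) = - \frac{95}{9} + 2652 \left(- \frac{1}{444}\right) = - \frac{95}{9} - \frac{221}{37} = - \frac{5504}{333}$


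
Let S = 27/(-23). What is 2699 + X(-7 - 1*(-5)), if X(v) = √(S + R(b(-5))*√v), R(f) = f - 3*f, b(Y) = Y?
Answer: 2699 + √(-621 + 5290*I*√2)/23 ≈ 2701.6 + 2.7717*I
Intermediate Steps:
S = -27/23 (S = 27*(-1/23) = -27/23 ≈ -1.1739)
R(f) = -2*f
X(v) = √(-27/23 + 10*√v) (X(v) = √(-27/23 + (-2*(-5))*√v) = √(-27/23 + 10*√v))
2699 + X(-7 - 1*(-5)) = 2699 + √(-621 + 5290*√(-7 - 1*(-5)))/23 = 2699 + √(-621 + 5290*√(-7 + 5))/23 = 2699 + √(-621 + 5290*√(-2))/23 = 2699 + √(-621 + 5290*(I*√2))/23 = 2699 + √(-621 + 5290*I*√2)/23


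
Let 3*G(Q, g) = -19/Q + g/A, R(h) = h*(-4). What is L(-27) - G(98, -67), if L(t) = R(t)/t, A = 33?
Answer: -31615/9702 ≈ -3.2586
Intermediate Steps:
R(h) = -4*h
G(Q, g) = -19/(3*Q) + g/99 (G(Q, g) = (-19/Q + g/33)/3 = -19/(3*Q) + g/99)
L(t) = -4 (L(t) = (-4*t)/t = -4)
L(-27) - G(98, -67) = -4 - (-627 + 98*(-67))/(99*98) = -4 - (-627 - 6566)/(99*98) = -4 - (-7193)/(99*98) = -4 - 1*(-7193/9702) = -4 + 7193/9702 = -31615/9702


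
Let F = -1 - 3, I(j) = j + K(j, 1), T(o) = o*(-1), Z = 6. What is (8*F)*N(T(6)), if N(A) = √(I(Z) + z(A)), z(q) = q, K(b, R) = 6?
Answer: -32*√6 ≈ -78.384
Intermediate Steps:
T(o) = -o
I(j) = 6 + j (I(j) = j + 6 = 6 + j)
N(A) = √(12 + A) (N(A) = √((6 + 6) + A) = √(12 + A))
F = -4
(8*F)*N(T(6)) = (8*(-4))*√(12 - 1*6) = -32*√(12 - 6) = -32*√6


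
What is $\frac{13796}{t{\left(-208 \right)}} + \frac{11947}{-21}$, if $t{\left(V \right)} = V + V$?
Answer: $- \frac{1314917}{2184} \approx -602.07$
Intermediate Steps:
$t{\left(V \right)} = 2 V$
$\frac{13796}{t{\left(-208 \right)}} + \frac{11947}{-21} = \frac{13796}{2 \left(-208\right)} + \frac{11947}{-21} = \frac{13796}{-416} + 11947 \left(- \frac{1}{21}\right) = 13796 \left(- \frac{1}{416}\right) - \frac{11947}{21} = - \frac{3449}{104} - \frac{11947}{21} = - \frac{1314917}{2184}$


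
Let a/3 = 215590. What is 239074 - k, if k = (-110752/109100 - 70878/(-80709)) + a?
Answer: -299158795194086/733779325 ≈ -4.0770e+5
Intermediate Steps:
a = 646770 (a = 3*215590 = 646770)
k = 474586353539136/733779325 (k = (-110752/109100 - 70878/(-80709)) + 646770 = (-110752*1/109100 - 70878*(-1/80709)) + 646770 = (-27688/27275 + 23626/26903) + 646770 = -100491114/733779325 + 646770 = 474586353539136/733779325 ≈ 6.4677e+5)
239074 - k = 239074 - 1*474586353539136/733779325 = 239074 - 474586353539136/733779325 = -299158795194086/733779325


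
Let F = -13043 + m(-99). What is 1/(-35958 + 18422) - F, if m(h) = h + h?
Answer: 232194175/17536 ≈ 13241.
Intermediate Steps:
m(h) = 2*h
F = -13241 (F = -13043 + 2*(-99) = -13043 - 198 = -13241)
1/(-35958 + 18422) - F = 1/(-35958 + 18422) - 1*(-13241) = 1/(-17536) + 13241 = -1/17536 + 13241 = 232194175/17536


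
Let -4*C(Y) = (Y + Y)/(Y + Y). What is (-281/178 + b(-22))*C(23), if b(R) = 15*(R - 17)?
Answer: 104411/712 ≈ 146.64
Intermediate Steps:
b(R) = -255 + 15*R (b(R) = 15*(-17 + R) = -255 + 15*R)
C(Y) = -¼ (C(Y) = -(Y + Y)/(4*(Y + Y)) = -2*Y/(4*(2*Y)) = -2*Y*1/(2*Y)/4 = -¼*1 = -¼)
(-281/178 + b(-22))*C(23) = (-281/178 + (-255 + 15*(-22)))*(-¼) = (-281*1/178 + (-255 - 330))*(-¼) = (-281/178 - 585)*(-¼) = -104411/178*(-¼) = 104411/712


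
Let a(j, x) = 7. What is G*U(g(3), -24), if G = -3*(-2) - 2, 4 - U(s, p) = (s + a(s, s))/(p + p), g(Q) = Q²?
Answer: 52/3 ≈ 17.333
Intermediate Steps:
U(s, p) = 4 - (7 + s)/(2*p) (U(s, p) = 4 - (s + 7)/(p + p) = 4 - (7 + s)/(2*p))
G = 4 (G = 6 - 2 = 4)
G*U(g(3), -24) = 4*((½)*(-7 - 1*3² + 8*(-24))/(-24)) = 4*((½)*(-1/24)*(-7 - 1*9 - 192)) = 4*((½)*(-1/24)*(-7 - 9 - 192)) = 4*((½)*(-1/24)*(-208)) = 4*(13/3) = 52/3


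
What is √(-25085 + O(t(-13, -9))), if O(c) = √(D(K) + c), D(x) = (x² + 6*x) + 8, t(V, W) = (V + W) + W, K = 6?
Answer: I*√25078 ≈ 158.36*I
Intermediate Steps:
t(V, W) = V + 2*W
D(x) = 8 + x² + 6*x
O(c) = √(80 + c) (O(c) = √((8 + 6² + 6*6) + c) = √((8 + 36 + 36) + c) = √(80 + c))
√(-25085 + O(t(-13, -9))) = √(-25085 + √(80 + (-13 + 2*(-9)))) = √(-25085 + √(80 + (-13 - 18))) = √(-25085 + √(80 - 31)) = √(-25085 + √49) = √(-25085 + 7) = √(-25078) = I*√25078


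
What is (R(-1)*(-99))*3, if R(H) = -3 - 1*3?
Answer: 1782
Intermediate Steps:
R(H) = -6 (R(H) = -3 - 3 = -6)
(R(-1)*(-99))*3 = -6*(-99)*3 = 594*3 = 1782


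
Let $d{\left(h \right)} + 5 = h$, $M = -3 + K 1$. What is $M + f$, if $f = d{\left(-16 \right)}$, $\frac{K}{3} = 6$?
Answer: $-6$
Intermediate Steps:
$K = 18$ ($K = 3 \cdot 6 = 18$)
$M = 15$ ($M = -3 + 18 \cdot 1 = -3 + 18 = 15$)
$d{\left(h \right)} = -5 + h$
$f = -21$ ($f = -5 - 16 = -21$)
$M + f = 15 - 21 = -6$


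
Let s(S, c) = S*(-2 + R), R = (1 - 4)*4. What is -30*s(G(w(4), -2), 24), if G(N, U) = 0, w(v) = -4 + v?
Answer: 0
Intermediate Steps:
R = -12 (R = -3*4 = -12)
s(S, c) = -14*S (s(S, c) = S*(-2 - 12) = S*(-14) = -14*S)
-30*s(G(w(4), -2), 24) = -(-420)*0 = -30*0 = 0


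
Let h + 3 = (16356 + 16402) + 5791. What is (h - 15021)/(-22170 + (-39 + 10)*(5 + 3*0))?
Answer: -4705/4463 ≈ -1.0542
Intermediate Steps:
h = 38546 (h = -3 + ((16356 + 16402) + 5791) = -3 + (32758 + 5791) = -3 + 38549 = 38546)
(h - 15021)/(-22170 + (-39 + 10)*(5 + 3*0)) = (38546 - 15021)/(-22170 + (-39 + 10)*(5 + 3*0)) = 23525/(-22170 - 29*(5 + 0)) = 23525/(-22170 - 29*5) = 23525/(-22170 - 145) = 23525/(-22315) = 23525*(-1/22315) = -4705/4463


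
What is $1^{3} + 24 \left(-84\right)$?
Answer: $-2015$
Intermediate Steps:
$1^{3} + 24 \left(-84\right) = 1 - 2016 = -2015$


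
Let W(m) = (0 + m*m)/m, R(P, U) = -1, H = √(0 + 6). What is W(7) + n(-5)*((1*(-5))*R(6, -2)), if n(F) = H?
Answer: 7 + 5*√6 ≈ 19.247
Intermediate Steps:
H = √6 ≈ 2.4495
n(F) = √6
W(m) = m (W(m) = (0 + m²)/m = m²/m = m)
W(7) + n(-5)*((1*(-5))*R(6, -2)) = 7 + √6*((1*(-5))*(-1)) = 7 + √6*(-5*(-1)) = 7 + √6*5 = 7 + 5*√6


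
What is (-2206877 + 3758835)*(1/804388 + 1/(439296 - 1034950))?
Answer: -80986600293/119784232438 ≈ -0.67610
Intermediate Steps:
(-2206877 + 3758835)*(1/804388 + 1/(439296 - 1034950)) = 1551958*(1/804388 + 1/(-595654)) = 1551958*(1/804388 - 1/595654) = 1551958*(-104367/239568464876) = -80986600293/119784232438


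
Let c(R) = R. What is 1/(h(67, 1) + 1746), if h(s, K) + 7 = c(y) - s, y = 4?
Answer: 1/1676 ≈ 0.00059666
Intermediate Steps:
h(s, K) = -3 - s (h(s, K) = -7 + (4 - s) = -3 - s)
1/(h(67, 1) + 1746) = 1/((-3 - 1*67) + 1746) = 1/((-3 - 67) + 1746) = 1/(-70 + 1746) = 1/1676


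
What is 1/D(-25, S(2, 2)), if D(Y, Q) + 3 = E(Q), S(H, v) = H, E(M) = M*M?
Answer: 1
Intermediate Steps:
E(M) = M²
D(Y, Q) = -3 + Q²
1/D(-25, S(2, 2)) = 1/(-3 + 2²) = 1/(-3 + 4) = 1/1 = 1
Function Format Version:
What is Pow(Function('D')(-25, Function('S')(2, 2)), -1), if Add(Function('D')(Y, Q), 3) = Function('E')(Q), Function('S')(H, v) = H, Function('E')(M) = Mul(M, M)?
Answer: 1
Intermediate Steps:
Function('E')(M) = Pow(M, 2)
Function('D')(Y, Q) = Add(-3, Pow(Q, 2))
Pow(Function('D')(-25, Function('S')(2, 2)), -1) = Pow(Add(-3, Pow(2, 2)), -1) = Pow(Add(-3, 4), -1) = Pow(1, -1) = 1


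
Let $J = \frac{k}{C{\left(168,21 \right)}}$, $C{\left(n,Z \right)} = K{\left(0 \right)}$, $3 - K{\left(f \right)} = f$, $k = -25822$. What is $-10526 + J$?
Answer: $- \frac{57400}{3} \approx -19133.0$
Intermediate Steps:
$K{\left(f \right)} = 3 - f$
$C{\left(n,Z \right)} = 3$ ($C{\left(n,Z \right)} = 3 - 0 = 3 + 0 = 3$)
$J = - \frac{25822}{3} \approx -8607.3$
$-10526 + J = -10526 - \frac{25822}{3} = - \frac{57400}{3}$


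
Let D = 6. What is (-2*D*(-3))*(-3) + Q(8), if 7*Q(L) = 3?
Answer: -753/7 ≈ -107.57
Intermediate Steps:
Q(L) = 3/7 (Q(L) = (⅐)*3 = 3/7)
(-2*D*(-3))*(-3) + Q(8) = (-2*6*(-3))*(-3) + 3/7 = -12*(-3)*(-3) + 3/7 = 36*(-3) + 3/7 = -108 + 3/7 = -753/7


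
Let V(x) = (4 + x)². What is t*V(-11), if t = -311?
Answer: -15239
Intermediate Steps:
t*V(-11) = -311*(4 - 11)² = -311*(-7)² = -311*49 = -15239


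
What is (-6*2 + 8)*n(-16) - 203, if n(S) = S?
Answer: -139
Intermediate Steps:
(-6*2 + 8)*n(-16) - 203 = (-6*2 + 8)*(-16) - 203 = (-12 + 8)*(-16) - 203 = -4*(-16) - 203 = 64 - 203 = -139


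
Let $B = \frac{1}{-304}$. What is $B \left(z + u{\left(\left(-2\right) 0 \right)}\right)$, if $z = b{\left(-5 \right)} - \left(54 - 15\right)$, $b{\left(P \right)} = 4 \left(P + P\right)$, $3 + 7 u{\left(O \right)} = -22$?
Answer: $\frac{289}{1064} \approx 0.27162$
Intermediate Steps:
$u{\left(O \right)} = - \frac{25}{7}$ ($u{\left(O \right)} = - \frac{3}{7} + \frac{1}{7} \left(-22\right) = - \frac{3}{7} - \frac{22}{7} = - \frac{25}{7}$)
$B = - \frac{1}{304} \approx -0.0032895$
$b{\left(P \right)} = 8 P$ ($b{\left(P \right)} = 4 \cdot 2 P = 8 P$)
$z = -79$ ($z = 8 \left(-5\right) - \left(54 - 15\right) = -40 - \left(54 - 15\right) = -40 - 39 = -79$)
$B \left(z + u{\left(\left(-2\right) 0 \right)}\right) = - \frac{-79 - \frac{25}{7}}{304} = \left(- \frac{1}{304}\right) \left(- \frac{578}{7}\right) = \frac{289}{1064}$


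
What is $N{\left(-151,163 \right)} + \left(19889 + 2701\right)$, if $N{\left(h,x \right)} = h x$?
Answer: $-2023$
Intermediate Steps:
$N{\left(-151,163 \right)} + \left(19889 + 2701\right) = \left(-151\right) 163 + \left(19889 + 2701\right) = -24613 + 22590 = -2023$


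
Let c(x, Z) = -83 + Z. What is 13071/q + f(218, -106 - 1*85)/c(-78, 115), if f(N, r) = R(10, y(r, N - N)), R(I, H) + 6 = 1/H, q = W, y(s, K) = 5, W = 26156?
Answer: 333209/1046240 ≈ 0.31848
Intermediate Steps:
q = 26156
R(I, H) = -6 + 1/H
f(N, r) = -29/5 (f(N, r) = -6 + 1/5 = -29/5)
13071/q + f(218, -106 - 1*85)/c(-78, 115) = 13071/26156 - 29/(5*(-83 + 115)) = 13071*(1/26156) - 29/5/32 = 13071/26156 - 29/5*1/32 = 13071/26156 - 29/160 = 333209/1046240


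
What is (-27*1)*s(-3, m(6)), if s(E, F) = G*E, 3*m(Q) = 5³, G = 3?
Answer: 243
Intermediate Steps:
m(Q) = 125/3 (m(Q) = (⅓)*5³ = (⅓)*125 = 125/3)
s(E, F) = 3*E
(-27*1)*s(-3, m(6)) = (-27*1)*(3*(-3)) = -27*(-9) = 243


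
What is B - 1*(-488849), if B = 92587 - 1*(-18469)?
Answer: 599905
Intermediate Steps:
B = 111056 (B = 92587 + 18469 = 111056)
B - 1*(-488849) = 111056 - 1*(-488849) = 111056 + 488849 = 599905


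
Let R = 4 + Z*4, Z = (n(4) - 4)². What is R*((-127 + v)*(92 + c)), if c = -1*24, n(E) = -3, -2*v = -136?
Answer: -802400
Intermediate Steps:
v = 68 (v = -½*(-136) = 68)
Z = 49 (Z = (-3 - 4)² = (-7)² = 49)
c = -24
R = 200 (R = 4 + 49*4 = 4 + 196 = 200)
R*((-127 + v)*(92 + c)) = 200*((-127 + 68)*(92 - 24)) = 200*(-59*68) = 200*(-4012) = -802400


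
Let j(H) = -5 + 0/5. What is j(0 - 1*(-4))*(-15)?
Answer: 75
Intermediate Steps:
j(H) = -5 (j(H) = -5 + (⅕)*0 = -5 + 0 = -5)
j(0 - 1*(-4))*(-15) = -5*(-15) = 75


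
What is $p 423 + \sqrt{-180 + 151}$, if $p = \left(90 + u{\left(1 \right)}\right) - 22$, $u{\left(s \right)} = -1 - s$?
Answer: $27918 + i \sqrt{29} \approx 27918.0 + 5.3852 i$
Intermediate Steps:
$p = 66$ ($p = \left(90 - 2\right) - 22 = 88 - 22 = 66$)
$p 423 + \sqrt{-180 + 151} = 66 \cdot 423 + \sqrt{-180 + 151} = 27918 + \sqrt{-29} = 27918 + i \sqrt{29}$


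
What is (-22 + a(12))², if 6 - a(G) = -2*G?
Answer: 64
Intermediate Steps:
a(G) = 6 + 2*G (a(G) = 6 - (-2)*G = 6 + 2*G)
(-22 + a(12))² = (-22 + (6 + 2*12))² = (-22 + (6 + 24))² = (-22 + 30)² = 8² = 64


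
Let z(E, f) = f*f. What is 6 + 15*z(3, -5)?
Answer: 381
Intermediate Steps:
z(E, f) = f**2
6 + 15*z(3, -5) = 6 + 15*(-5)**2 = 6 + 15*25 = 6 + 375 = 381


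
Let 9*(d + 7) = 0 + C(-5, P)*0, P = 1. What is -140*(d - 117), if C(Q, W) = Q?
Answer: 17360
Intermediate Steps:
d = -7 (d = -7 + (0 - 5*0)/9 = -7 + (0 + 0)/9 = -7 + (1/9)*0 = -7 + 0 = -7)
-140*(d - 117) = -140*(-7 - 117) = -140*(-124) = 17360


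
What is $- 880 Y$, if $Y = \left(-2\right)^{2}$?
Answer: $-3520$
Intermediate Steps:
$Y = 4$
$- 880 Y = \left(-880\right) 4 = -3520$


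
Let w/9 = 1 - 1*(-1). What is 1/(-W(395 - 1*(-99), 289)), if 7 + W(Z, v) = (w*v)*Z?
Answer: -1/2569781 ≈ -3.8914e-7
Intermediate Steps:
w = 18 (w = 9*(1 - 1*(-1)) = 9*(1 + 1) = 9*2 = 18)
W(Z, v) = -7 + 18*Z*v (W(Z, v) = -7 + (18*v)*Z = -7 + 18*Z*v)
1/(-W(395 - 1*(-99), 289)) = 1/(-(-7 + 18*(395 - 1*(-99))*289)) = 1/(-(-7 + 18*(395 + 99)*289)) = 1/(-(-7 + 18*494*289)) = 1/(-(-7 + 2569788)) = 1/(-1*2569781) = 1/(-2569781) = -1/2569781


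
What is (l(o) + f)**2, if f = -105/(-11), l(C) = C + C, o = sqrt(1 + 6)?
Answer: 14413/121 + 420*sqrt(7)/11 ≈ 220.14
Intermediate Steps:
o = sqrt(7) ≈ 2.6458
l(C) = 2*C
f = 105/11 (f = -105*(-1/11) = 105/11 ≈ 9.5455)
(l(o) + f)**2 = (2*sqrt(7) + 105/11)**2 = (105/11 + 2*sqrt(7))**2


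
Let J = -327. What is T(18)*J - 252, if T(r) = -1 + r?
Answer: -5811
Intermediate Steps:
T(18)*J - 252 = (-1 + 18)*(-327) - 252 = 17*(-327) - 252 = -5559 - 252 = -5811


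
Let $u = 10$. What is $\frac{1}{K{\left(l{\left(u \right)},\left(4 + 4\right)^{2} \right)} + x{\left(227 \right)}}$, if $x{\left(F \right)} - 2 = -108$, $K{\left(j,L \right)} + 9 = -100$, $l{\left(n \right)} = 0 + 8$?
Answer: $- \frac{1}{215} \approx -0.0046512$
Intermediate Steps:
$l{\left(n \right)} = 8$
$K{\left(j,L \right)} = -109$ ($K{\left(j,L \right)} = -9 - 100 = -109$)
$x{\left(F \right)} = -106$ ($x{\left(F \right)} = 2 - 108 = -106$)
$\frac{1}{K{\left(l{\left(u \right)},\left(4 + 4\right)^{2} \right)} + x{\left(227 \right)}} = \frac{1}{-109 - 106} = \frac{1}{-215} = - \frac{1}{215}$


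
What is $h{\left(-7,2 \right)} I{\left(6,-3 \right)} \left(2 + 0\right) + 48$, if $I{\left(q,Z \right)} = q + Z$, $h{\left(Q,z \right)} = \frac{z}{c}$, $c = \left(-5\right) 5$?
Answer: $\frac{1188}{25} \approx 47.52$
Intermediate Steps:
$c = -25$
$h{\left(Q,z \right)} = - \frac{z}{25}$ ($h{\left(Q,z \right)} = \frac{z}{-25} = z \left(- \frac{1}{25}\right) = - \frac{z}{25}$)
$I{\left(q,Z \right)} = Z + q$
$h{\left(-7,2 \right)} I{\left(6,-3 \right)} \left(2 + 0\right) + 48 = \left(- \frac{1}{25}\right) 2 \left(-3 + 6\right) \left(2 + 0\right) + 48 = - \frac{2 \cdot 3 \cdot 2}{25} + 48 = \left(- \frac{2}{25}\right) 6 + 48 = - \frac{12}{25} + 48 = \frac{1188}{25}$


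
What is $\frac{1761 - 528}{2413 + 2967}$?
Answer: $\frac{1233}{5380} \approx 0.22918$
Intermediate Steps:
$\frac{1761 - 528}{2413 + 2967} = \frac{1233}{5380}$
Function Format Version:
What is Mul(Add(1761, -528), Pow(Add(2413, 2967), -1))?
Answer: Rational(1233, 5380) ≈ 0.22918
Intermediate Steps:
Mul(Add(1761, -528), Pow(Add(2413, 2967), -1)) = Mul(1233, Pow(5380, -1)) = Mul(1233, Rational(1, 5380)) = Rational(1233, 5380)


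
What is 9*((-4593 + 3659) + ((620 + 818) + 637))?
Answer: 10269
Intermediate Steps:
9*((-4593 + 3659) + ((620 + 818) + 637)) = 9*(-934 + (1438 + 637)) = 9*(-934 + 2075) = 9*1141 = 10269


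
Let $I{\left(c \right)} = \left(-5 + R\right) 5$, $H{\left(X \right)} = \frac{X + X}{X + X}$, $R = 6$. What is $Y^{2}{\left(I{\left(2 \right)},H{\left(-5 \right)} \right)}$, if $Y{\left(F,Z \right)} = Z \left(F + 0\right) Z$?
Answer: $25$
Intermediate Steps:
$H{\left(X \right)} = 1$ ($H{\left(X \right)} = \frac{2 X}{2 X} = 2 X \frac{1}{2 X} = 1$)
$I{\left(c \right)} = 5$ ($I{\left(c \right)} = \left(-5 + 6\right) 5 = 1 \cdot 5 = 5$)
$Y{\left(F,Z \right)} = F Z^{2}$ ($Y{\left(F,Z \right)} = Z F Z = F Z Z = F Z^{2}$)
$Y^{2}{\left(I{\left(2 \right)},H{\left(-5 \right)} \right)} = \left(5 \cdot 1^{2}\right)^{2} = \left(5 \cdot 1\right)^{2} = 5^{2} = 25$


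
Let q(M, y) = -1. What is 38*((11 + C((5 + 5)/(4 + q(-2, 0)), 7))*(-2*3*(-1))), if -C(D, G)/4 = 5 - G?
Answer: 4332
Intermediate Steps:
C(D, G) = -20 + 4*G (C(D, G) = -4*(5 - G) = -20 + 4*G)
38*((11 + C((5 + 5)/(4 + q(-2, 0)), 7))*(-2*3*(-1))) = 38*((11 + (-20 + 4*7))*(-2*3*(-1))) = 38*((11 + (-20 + 28))*(-6*(-1))) = 38*((11 + 8)*6) = 38*(19*6) = 38*114 = 4332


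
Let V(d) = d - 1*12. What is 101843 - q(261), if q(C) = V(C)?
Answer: 101594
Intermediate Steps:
V(d) = -12 + d (V(d) = d - 12 = -12 + d)
q(C) = -12 + C
101843 - q(261) = 101843 - (-12 + 261) = 101843 - 1*249 = 101843 - 249 = 101594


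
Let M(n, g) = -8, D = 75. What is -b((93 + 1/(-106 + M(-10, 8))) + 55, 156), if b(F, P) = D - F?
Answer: 8321/114 ≈ 72.991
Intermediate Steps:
b(F, P) = 75 - F
-b((93 + 1/(-106 + M(-10, 8))) + 55, 156) = -(75 - ((93 + 1/(-106 - 8)) + 55)) = -(75 - ((93 + 1/(-114)) + 55)) = -(75 - ((93 - 1/114) + 55)) = -(75 - (10601/114 + 55)) = -(75 - 1*16871/114) = -(75 - 16871/114) = -1*(-8321/114) = 8321/114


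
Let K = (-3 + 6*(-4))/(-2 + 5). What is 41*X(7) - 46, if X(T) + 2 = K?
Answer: -497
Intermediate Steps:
K = -9 (K = (-3 - 24)/3 = -27*1/3 = -9)
X(T) = -11 (X(T) = -2 - 9 = -11)
41*X(7) - 46 = 41*(-11) - 46 = -451 - 46 = -497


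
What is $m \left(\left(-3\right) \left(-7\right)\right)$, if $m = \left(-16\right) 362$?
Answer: $-121632$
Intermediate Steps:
$m = -5792$
$m \left(\left(-3\right) \left(-7\right)\right) = - 5792 \left(\left(-3\right) \left(-7\right)\right) = \left(-5792\right) 21 = -121632$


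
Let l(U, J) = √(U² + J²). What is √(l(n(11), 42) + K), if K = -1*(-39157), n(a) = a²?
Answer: √(39157 + √16405) ≈ 198.20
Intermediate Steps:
l(U, J) = √(J² + U²)
K = 39157
√(l(n(11), 42) + K) = √(√(42² + (11²)²) + 39157) = √(√(1764 + 121²) + 39157) = √(√(1764 + 14641) + 39157) = √(√16405 + 39157) = √(39157 + √16405)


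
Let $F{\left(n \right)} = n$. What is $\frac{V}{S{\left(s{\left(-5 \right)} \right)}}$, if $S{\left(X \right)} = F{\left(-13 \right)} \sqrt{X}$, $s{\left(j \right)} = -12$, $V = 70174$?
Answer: $\frac{2699 i \sqrt{3}}{3} \approx 1558.3 i$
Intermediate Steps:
$S{\left(X \right)} = - 13 \sqrt{X}$
$\frac{V}{S{\left(s{\left(-5 \right)} \right)}} = \frac{70174}{\left(-13\right) \sqrt{-12}} = \frac{70174}{\left(-13\right) 2 i \sqrt{3}} = \frac{70174}{\left(-26\right) i \sqrt{3}} = 70174 \frac{i \sqrt{3}}{78} = \frac{2699 i \sqrt{3}}{3}$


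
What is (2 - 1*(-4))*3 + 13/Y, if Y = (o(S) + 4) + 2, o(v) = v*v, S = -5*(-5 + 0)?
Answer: 11371/631 ≈ 18.021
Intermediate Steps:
S = 25 (S = -5*(-5) = 25)
o(v) = v**2
Y = 631 (Y = (25**2 + 4) + 2 = (625 + 4) + 2 = 629 + 2 = 631)
(2 - 1*(-4))*3 + 13/Y = (2 - 1*(-4))*3 + 13/631 = (2 + 4)*3 + 13*(1/631) = 6*3 + 13/631 = 18 + 13/631 = 11371/631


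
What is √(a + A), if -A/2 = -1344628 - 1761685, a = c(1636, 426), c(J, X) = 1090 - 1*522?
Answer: √6213194 ≈ 2492.6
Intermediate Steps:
c(J, X) = 568 (c(J, X) = 1090 - 522 = 568)
a = 568
A = 6212626 (A = -2*(-1344628 - 1761685) = -2*(-3106313) = 6212626)
√(a + A) = √(568 + 6212626) = √6213194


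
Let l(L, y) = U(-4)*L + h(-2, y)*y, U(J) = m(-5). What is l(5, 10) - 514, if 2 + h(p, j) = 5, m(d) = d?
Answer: -509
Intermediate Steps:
U(J) = -5
h(p, j) = 3 (h(p, j) = -2 + 5 = 3)
l(L, y) = -5*L + 3*y
l(5, 10) - 514 = (-5*5 + 3*10) - 514 = (-25 + 30) - 514 = 5 - 514 = -509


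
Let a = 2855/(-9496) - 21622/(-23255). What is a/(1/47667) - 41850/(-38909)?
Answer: 257678330111097561/8592254237320 ≈ 29990.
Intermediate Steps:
a = 138929487/220829480 (a = 2855*(-1/9496) - 21622*(-1/23255) = -2855/9496 + 21622/23255 = 138929487/220829480 ≈ 0.62913)
a/(1/47667) - 41850/(-38909) = 138929487/(220829480*(1/47667)) - 41850/(-38909) = 138929487/(220829480*(1/47667)) - 41850*(-1/38909) = (138929487/220829480)*47667 + 41850/38909 = 6622351856829/220829480 + 41850/38909 = 257678330111097561/8592254237320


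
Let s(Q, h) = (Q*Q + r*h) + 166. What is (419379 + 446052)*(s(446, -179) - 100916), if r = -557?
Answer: 171241966539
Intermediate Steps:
s(Q, h) = 166 + Q² - 557*h (s(Q, h) = (Q*Q - 557*h) + 166 = (Q² - 557*h) + 166 = 166 + Q² - 557*h)
(419379 + 446052)*(s(446, -179) - 100916) = (419379 + 446052)*((166 + 446² - 557*(-179)) - 100916) = 865431*((166 + 198916 + 99703) - 100916) = 865431*(298785 - 100916) = 865431*197869 = 171241966539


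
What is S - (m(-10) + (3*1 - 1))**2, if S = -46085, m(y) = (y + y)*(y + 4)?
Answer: -60969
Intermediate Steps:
m(y) = 2*y*(4 + y) (m(y) = (2*y)*(4 + y) = 2*y*(4 + y))
S - (m(-10) + (3*1 - 1))**2 = -46085 - (2*(-10)*(4 - 10) + (3*1 - 1))**2 = -46085 - (2*(-10)*(-6) + (3 - 1))**2 = -46085 - (120 + 2)**2 = -46085 - 1*122**2 = -46085 - 1*14884 = -46085 - 14884 = -60969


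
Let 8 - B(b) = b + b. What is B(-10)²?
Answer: 784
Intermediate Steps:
B(b) = 8 - 2*b (B(b) = 8 - (b + b) = 8 - 2*b)
B(-10)² = (8 - 2*(-10))² = (8 + 20)² = 28² = 784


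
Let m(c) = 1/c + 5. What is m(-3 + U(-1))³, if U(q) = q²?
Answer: 729/8 ≈ 91.125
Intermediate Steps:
m(c) = 5 + 1/c
m(-3 + U(-1))³ = (5 + 1/(-3 + (-1)²))³ = (5 + 1/(-3 + 1))³ = (5 + 1/(-2))³ = (5 - ½)³ = (9/2)³ = 729/8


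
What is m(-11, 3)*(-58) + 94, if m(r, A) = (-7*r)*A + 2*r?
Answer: -12028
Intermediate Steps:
m(r, A) = 2*r - 7*A*r (m(r, A) = -7*A*r + 2*r = 2*r - 7*A*r)
m(-11, 3)*(-58) + 94 = -11*(2 - 7*3)*(-58) + 94 = -11*(2 - 21)*(-58) + 94 = -11*(-19)*(-58) + 94 = 209*(-58) + 94 = -12122 + 94 = -12028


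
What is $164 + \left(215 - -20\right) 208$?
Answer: $49044$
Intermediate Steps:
$164 + \left(215 - -20\right) 208 = 164 + \left(215 + 20\right) 208 = 164 + 235 \cdot 208 = 164 + 48880 = 49044$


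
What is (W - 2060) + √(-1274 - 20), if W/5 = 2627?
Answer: 11075 + I*√1294 ≈ 11075.0 + 35.972*I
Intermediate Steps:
W = 13135 (W = 5*2627 = 13135)
(W - 2060) + √(-1274 - 20) = (13135 - 2060) + √(-1274 - 20) = 11075 + √(-1294) = 11075 + I*√1294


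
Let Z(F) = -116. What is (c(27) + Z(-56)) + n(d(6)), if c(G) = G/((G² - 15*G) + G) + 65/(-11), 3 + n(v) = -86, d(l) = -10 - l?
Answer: -30149/143 ≈ -210.83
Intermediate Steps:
n(v) = -89 (n(v) = -3 - 86 = -89)
c(G) = -65/11 + G/(G² - 14*G) (c(G) = G/(G² - 14*G) + 65*(-1/11) = G/(G² - 14*G) - 65/11 = -65/11 + G/(G² - 14*G))
(c(27) + Z(-56)) + n(d(6)) = ((921 - 65*27)/(11*(-14 + 27)) - 116) - 89 = ((1/11)*(921 - 1755)/13 - 116) - 89 = ((1/11)*(1/13)*(-834) - 116) - 89 = (-834/143 - 116) - 89 = -17422/143 - 89 = -30149/143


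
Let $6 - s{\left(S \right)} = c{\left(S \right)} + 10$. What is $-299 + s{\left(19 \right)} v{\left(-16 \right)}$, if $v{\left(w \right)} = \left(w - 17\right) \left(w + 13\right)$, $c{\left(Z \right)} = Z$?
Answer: $-2576$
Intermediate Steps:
$v{\left(w \right)} = \left(-17 + w\right) \left(13 + w\right)$
$s{\left(S \right)} = -4 - S$ ($s{\left(S \right)} = 6 - \left(S + 10\right) = 6 - \left(10 + S\right) = -4 - S$)
$-299 + s{\left(19 \right)} v{\left(-16 \right)} = -299 + \left(-4 - 19\right) \left(-221 + \left(-16\right)^{2} - -64\right) = -299 + \left(-4 - 19\right) \left(-221 + 256 + 64\right) = -299 - 2277 = -2576$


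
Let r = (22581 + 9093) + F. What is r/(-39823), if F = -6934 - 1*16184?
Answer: -8556/39823 ≈ -0.21485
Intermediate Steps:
F = -23118 (F = -6934 - 16184 = -23118)
r = 8556 (r = (22581 + 9093) - 23118 = 31674 - 23118 = 8556)
r/(-39823) = 8556/(-39823) = 8556*(-1/39823) = -8556/39823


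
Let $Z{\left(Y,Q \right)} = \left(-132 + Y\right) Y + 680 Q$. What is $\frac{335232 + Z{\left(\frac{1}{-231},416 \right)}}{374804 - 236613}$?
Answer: $\frac{32983104925}{7374009951} \approx 4.4729$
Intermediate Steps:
$Z{\left(Y,Q \right)} = 680 Q + Y \left(-132 + Y\right)$ ($Z{\left(Y,Q \right)} = Y \left(-132 + Y\right) + 680 Q = 680 Q + Y \left(-132 + Y\right)$)
$\frac{335232 + Z{\left(\frac{1}{-231},416 \right)}}{374804 - 236613} = \frac{335232 + \left(\left(\frac{1}{-231}\right)^{2} - \frac{132}{-231} + 680 \cdot 416\right)}{374804 - 236613} = \frac{335232 + \left(\left(- \frac{1}{231}\right)^{2} - - \frac{4}{7} + 282880\right)}{138191} = \left(335232 + \left(\frac{1}{53361} + \frac{4}{7} + 282880\right)\right) \frac{1}{138191} = \left(335232 + \frac{15094790173}{53361}\right) \frac{1}{138191} = \frac{32983104925}{53361} \cdot \frac{1}{138191} = \frac{32983104925}{7374009951}$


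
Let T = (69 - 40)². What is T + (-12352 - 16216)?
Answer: -27727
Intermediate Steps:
T = 841 (T = 29² = 841)
T + (-12352 - 16216) = 841 + (-12352 - 16216) = 841 - 28568 = -27727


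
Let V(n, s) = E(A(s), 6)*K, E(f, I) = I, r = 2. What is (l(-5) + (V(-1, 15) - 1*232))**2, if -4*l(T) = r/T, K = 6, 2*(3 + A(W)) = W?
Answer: 3837681/100 ≈ 38377.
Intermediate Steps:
A(W) = -3 + W/2
l(T) = -1/(2*T)
V(n, s) = 36 (V(n, s) = 6*6 = 36)
(l(-5) + (V(-1, 15) - 1*232))**2 = (-1/2/(-5) + (36 - 1*232))**2 = (-1/2*(-1/5) + (36 - 232))**2 = (1/10 - 196)**2 = (-1959/10)**2 = 3837681/100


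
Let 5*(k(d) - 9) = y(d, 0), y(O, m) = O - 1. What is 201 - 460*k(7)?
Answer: -4491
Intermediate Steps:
y(O, m) = -1 + O
k(d) = 44/5 + d/5 (k(d) = 9 + (-1 + d)/5 = 9 + (-⅕ + d/5) = 44/5 + d/5)
201 - 460*k(7) = 201 - 460*(44/5 + (⅕)*7) = 201 - 460*(44/5 + 7/5) = 201 - 460*51/5 = 201 - 4692 = -4491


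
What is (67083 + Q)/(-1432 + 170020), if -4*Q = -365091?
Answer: 30163/32112 ≈ 0.93931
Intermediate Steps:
Q = 365091/4 (Q = -¼*(-365091) = 365091/4 ≈ 91273.)
(67083 + Q)/(-1432 + 170020) = (67083 + 365091/4)/(-1432 + 170020) = (633423/4)/168588 = (633423/4)*(1/168588) = 30163/32112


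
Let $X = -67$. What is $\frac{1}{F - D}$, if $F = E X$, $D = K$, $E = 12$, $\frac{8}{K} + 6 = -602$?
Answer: $- \frac{76}{61103} \approx -0.0012438$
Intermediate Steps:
$K = - \frac{1}{76}$ ($K = \frac{8}{-6 - 602} = \frac{8}{-608} = 8 \left(- \frac{1}{608}\right) = - \frac{1}{76} \approx -0.013158$)
$D = - \frac{1}{76} \approx -0.013158$
$F = -804$ ($F = 12 \left(-67\right) = -804$)
$\frac{1}{F - D} = \frac{1}{-804 - - \frac{1}{76}} = \frac{1}{-804 + \frac{1}{76}} = \frac{1}{- \frac{61103}{76}} = - \frac{76}{61103}$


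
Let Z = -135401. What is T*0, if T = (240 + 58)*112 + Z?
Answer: 0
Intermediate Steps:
T = -102025 (T = (240 + 58)*112 - 135401 = 298*112 - 135401 = 33376 - 135401 = -102025)
T*0 = -102025*0 = 0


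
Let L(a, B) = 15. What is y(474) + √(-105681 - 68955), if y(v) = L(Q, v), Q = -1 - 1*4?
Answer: 15 + 126*I*√11 ≈ 15.0 + 417.89*I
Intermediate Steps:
Q = -5 (Q = -1 - 4 = -5)
y(v) = 15
y(474) + √(-105681 - 68955) = 15 + √(-105681 - 68955) = 15 + √(-174636) = 15 + 126*I*√11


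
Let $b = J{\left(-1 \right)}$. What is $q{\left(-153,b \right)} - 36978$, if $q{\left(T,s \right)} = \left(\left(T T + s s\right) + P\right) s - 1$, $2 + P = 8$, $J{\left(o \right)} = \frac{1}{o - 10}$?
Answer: $- \frac{52052265}{1331} \approx -39108.0$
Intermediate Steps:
$J{\left(o \right)} = \frac{1}{-10 + o}$
$P = 6$ ($P = -2 + 8 = 6$)
$b = - \frac{1}{11}$ ($b = \frac{1}{-10 - 1} = \frac{1}{-11} = - \frac{1}{11} \approx -0.090909$)
$q{\left(T,s \right)} = -1 + s \left(6 + T^{2} + s^{2}\right)$ ($q{\left(T,s \right)} = \left(\left(T T + s s\right) + 6\right) s - 1 = \left(\left(T^{2} + s^{2}\right) + 6\right) s - 1 = \left(6 + T^{2} + s^{2}\right) s - 1 = s \left(6 + T^{2} + s^{2}\right) - 1 = -1 + s \left(6 + T^{2} + s^{2}\right)$)
$q{\left(-153,b \right)} - 36978 = \left(-1 + \left(- \frac{1}{11}\right)^{3} + 6 \left(- \frac{1}{11}\right) - \frac{\left(-153\right)^{2}}{11}\right) - 36978 = \left(-1 - \frac{1}{1331} - \frac{6}{11} - \frac{23409}{11}\right) - 36978 = - \frac{2834547}{1331} - 36978 = - \frac{52052265}{1331}$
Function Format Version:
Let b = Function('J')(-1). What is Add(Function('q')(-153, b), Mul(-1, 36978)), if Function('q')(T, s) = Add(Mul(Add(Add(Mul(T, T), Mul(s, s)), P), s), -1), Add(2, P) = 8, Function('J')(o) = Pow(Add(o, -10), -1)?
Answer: Rational(-52052265, 1331) ≈ -39108.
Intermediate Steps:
Function('J')(o) = Pow(Add(-10, o), -1)
P = 6 (P = Add(-2, 8) = 6)
b = Rational(-1, 11) (b = Pow(Add(-10, -1), -1) = Pow(-11, -1) = Rational(-1, 11) ≈ -0.090909)
Function('q')(T, s) = Add(-1, Mul(s, Add(6, Pow(T, 2), Pow(s, 2)))) (Function('q')(T, s) = Add(Mul(Add(Add(Mul(T, T), Mul(s, s)), 6), s), -1) = Add(Mul(Add(Add(Pow(T, 2), Pow(s, 2)), 6), s), -1) = Add(Mul(Add(6, Pow(T, 2), Pow(s, 2)), s), -1) = Add(Mul(s, Add(6, Pow(T, 2), Pow(s, 2))), -1) = Add(-1, Mul(s, Add(6, Pow(T, 2), Pow(s, 2)))))
Add(Function('q')(-153, b), Mul(-1, 36978)) = Add(Add(-1, Pow(Rational(-1, 11), 3), Mul(6, Rational(-1, 11)), Mul(Rational(-1, 11), Pow(-153, 2))), Mul(-1, 36978)) = Add(Add(-1, Rational(-1, 1331), Rational(-6, 11), Mul(Rational(-1, 11), 23409)), -36978) = Add(Add(-1, Rational(-1, 1331), Rational(-6, 11), Rational(-23409, 11)), -36978) = Add(Rational(-2834547, 1331), -36978) = Rational(-52052265, 1331)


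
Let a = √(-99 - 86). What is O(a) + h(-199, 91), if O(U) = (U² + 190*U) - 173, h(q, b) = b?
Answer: -267 + 190*I*√185 ≈ -267.0 + 2584.3*I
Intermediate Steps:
a = I*√185 (a = √(-185) = I*√185 ≈ 13.601*I)
O(U) = -173 + U² + 190*U
O(a) + h(-199, 91) = (-173 + (I*√185)² + 190*(I*√185)) + 91 = (-173 - 185 + 190*I*√185) + 91 = (-358 + 190*I*√185) + 91 = -267 + 190*I*√185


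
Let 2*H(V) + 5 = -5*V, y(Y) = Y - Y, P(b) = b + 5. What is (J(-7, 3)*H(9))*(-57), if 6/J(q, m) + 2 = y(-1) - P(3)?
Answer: -855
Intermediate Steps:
P(b) = 5 + b
y(Y) = 0
J(q, m) = -3/5 (J(q, m) = 6/(-2 + (0 - (5 + 3))) = 6/(-2 + (0 - 1*8)) = 6/(-2 + (0 - 8)) = 6/(-2 - 8) = 6/(-10) = 6*(-1/10) = -3/5)
H(V) = -5/2 - 5*V/2 (H(V) = -5/2 + (-5*V)/2 = -5/2 - 5*V/2)
(J(-7, 3)*H(9))*(-57) = -3*(-5/2 - 5/2*9)/5*(-57) = -3*(-5/2 - 45/2)/5*(-57) = -3/5*(-25)*(-57) = 15*(-57) = -855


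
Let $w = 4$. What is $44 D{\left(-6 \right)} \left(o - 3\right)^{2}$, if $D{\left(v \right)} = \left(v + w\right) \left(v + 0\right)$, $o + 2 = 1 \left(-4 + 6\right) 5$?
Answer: $13200$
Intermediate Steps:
$o = 8$ ($o = -2 + 1 \left(-4 + 6\right) 5 = -2 + 1 \cdot 2 \cdot 5 = -2 + 2 \cdot 5 = -2 + 10 = 8$)
$D{\left(v \right)} = v \left(4 + v\right)$ ($D{\left(v \right)} = \left(v + 4\right) \left(v + 0\right) = \left(4 + v\right) v = v \left(4 + v\right)$)
$44 D{\left(-6 \right)} \left(o - 3\right)^{2} = 44 \left(- 6 \left(4 - 6\right)\right) \left(8 - 3\right)^{2} = 44 \left(\left(-6\right) \left(-2\right)\right) 5^{2} = 44 \cdot 12 \cdot 25 = 528 \cdot 25 = 13200$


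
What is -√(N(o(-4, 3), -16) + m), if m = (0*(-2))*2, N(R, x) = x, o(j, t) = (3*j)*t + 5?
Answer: -4*I ≈ -4.0*I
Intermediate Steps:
o(j, t) = 5 + 3*j*t (o(j, t) = 3*j*t + 5 = 5 + 3*j*t)
m = 0 (m = 0*2 = 0)
-√(N(o(-4, 3), -16) + m) = -√(-16 + 0) = -√(-16) = -4*I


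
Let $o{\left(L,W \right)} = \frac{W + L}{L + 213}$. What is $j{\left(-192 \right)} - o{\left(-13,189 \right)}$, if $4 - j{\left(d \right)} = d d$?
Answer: $- \frac{921522}{25} \approx -36861.0$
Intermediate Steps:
$j{\left(d \right)} = 4 - d^{2}$ ($j{\left(d \right)} = 4 - d d = 4 - d^{2}$)
$o{\left(L,W \right)} = \frac{L + W}{213 + L}$
$j{\left(-192 \right)} - o{\left(-13,189 \right)} = \left(4 - \left(-192\right)^{2}\right) - \frac{-13 + 189}{213 - 13} = \left(4 - 36864\right) - \frac{1}{200} \cdot 176 = -36860 - \frac{22}{25} = - \frac{921522}{25}$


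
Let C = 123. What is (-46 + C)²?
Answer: 5929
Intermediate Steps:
(-46 + C)² = (-46 + 123)² = 77² = 5929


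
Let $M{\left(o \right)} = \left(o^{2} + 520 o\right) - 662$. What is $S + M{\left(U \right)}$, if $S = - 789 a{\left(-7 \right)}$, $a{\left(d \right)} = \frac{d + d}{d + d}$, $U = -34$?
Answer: $-17975$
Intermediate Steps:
$M{\left(o \right)} = -662 + o^{2} + 520 o$
$a{\left(d \right)} = 1$ ($a{\left(d \right)} = \frac{2 d}{2 d} = 2 d \frac{1}{2 d} = 1$)
$S = -789$ ($S = \left(-789\right) 1 = -789$)
$S + M{\left(U \right)} = -789 + \left(-662 + \left(-34\right)^{2} + 520 \left(-34\right)\right) = -789 - 17186 = -17975$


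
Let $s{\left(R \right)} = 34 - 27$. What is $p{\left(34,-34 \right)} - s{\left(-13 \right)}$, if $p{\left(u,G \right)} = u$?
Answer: $27$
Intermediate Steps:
$s{\left(R \right)} = 7$ ($s{\left(R \right)} = 34 - 27 = 7$)
$p{\left(34,-34 \right)} - s{\left(-13 \right)} = 34 - 7 = 27$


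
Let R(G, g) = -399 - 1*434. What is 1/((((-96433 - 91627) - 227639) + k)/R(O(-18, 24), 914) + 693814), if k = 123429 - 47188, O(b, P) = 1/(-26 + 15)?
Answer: 119/82612360 ≈ 1.4405e-6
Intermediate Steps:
O(b, P) = -1/11 (O(b, P) = 1/(-11) = -1/11)
R(G, g) = -833 (R(G, g) = -399 - 434 = -833)
k = 76241
1/((((-96433 - 91627) - 227639) + k)/R(O(-18, 24), 914) + 693814) = 1/((((-96433 - 91627) - 227639) + 76241)/(-833) + 693814) = 1/(((-188060 - 227639) + 76241)*(-1/833) + 693814) = 1/((-415699 + 76241)*(-1/833) + 693814) = 1/(-339458*(-1/833) + 693814) = 1/(48494/119 + 693814) = 1/(82612360/119) = 119/82612360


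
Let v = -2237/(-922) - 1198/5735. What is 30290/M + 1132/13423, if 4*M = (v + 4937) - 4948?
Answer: -661495952072316/47950808401 ≈ -13795.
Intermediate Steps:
v = 11724639/5287670 (v = -2237*(-1/922) - 1198*1/5735 = 2237/922 - 1198/5735 = 11724639/5287670 ≈ 2.2174)
M = -46439731/21150680 (M = ((11724639/5287670 + 4937) - 4948)/4 = (26116951429/5287670 - 4948)/4 = (¼)*(-46439731/5287670) = -46439731/21150680 ≈ -2.1957)
30290/M + 1132/13423 = 30290/(-46439731/21150680) + 1132/13423 = 30290*(-21150680/46439731) + 1132*(1/13423) = -49281084400/3572287 + 1132/13423 = -661495952072316/47950808401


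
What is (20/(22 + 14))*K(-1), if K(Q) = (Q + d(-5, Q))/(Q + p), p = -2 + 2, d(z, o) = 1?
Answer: 0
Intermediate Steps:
p = 0
K(Q) = (1 + Q)/Q (K(Q) = (Q + 1)/(Q + 0) = (1 + Q)/Q)
(20/(22 + 14))*K(-1) = (20/(22 + 14))*((1 - 1)/(-1)) = (20/36)*(-1*0) = (20*(1/36))*0 = (5/9)*0 = 0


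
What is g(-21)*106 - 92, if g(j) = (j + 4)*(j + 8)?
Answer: 23334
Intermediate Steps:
g(j) = (4 + j)*(8 + j)
g(-21)*106 - 92 = (32 + (-21)² + 12*(-21))*106 - 92 = (32 + 441 - 252)*106 - 92 = 221*106 - 92 = 23426 - 92 = 23334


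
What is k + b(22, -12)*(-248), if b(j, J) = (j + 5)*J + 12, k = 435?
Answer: 77811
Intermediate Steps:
b(j, J) = 12 + J*(5 + j) (b(j, J) = (5 + j)*J + 12 = J*(5 + j) + 12 = 12 + J*(5 + j))
k + b(22, -12)*(-248) = 435 + (12 + 5*(-12) - 12*22)*(-248) = 435 + (12 - 60 - 264)*(-248) = 435 - 312*(-248) = 435 + 77376 = 77811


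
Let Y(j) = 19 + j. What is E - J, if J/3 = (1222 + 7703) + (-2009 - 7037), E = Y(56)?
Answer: 438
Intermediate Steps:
E = 75 (E = 19 + 56 = 75)
J = -363 (J = 3*((1222 + 7703) + (-2009 - 7037)) = 3*(8925 - 9046) = 3*(-121) = -363)
E - J = 75 - 1*(-363) = 75 + 363 = 438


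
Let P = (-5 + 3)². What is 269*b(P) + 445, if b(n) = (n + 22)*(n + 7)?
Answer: 77379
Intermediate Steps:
P = 4 (P = (-2)² = 4)
b(n) = (7 + n)*(22 + n) (b(n) = (22 + n)*(7 + n) = (7 + n)*(22 + n))
269*b(P) + 445 = 269*(154 + 4² + 29*4) + 445 = 269*(154 + 16 + 116) + 445 = 269*286 + 445 = 76934 + 445 = 77379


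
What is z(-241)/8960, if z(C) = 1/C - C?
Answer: 363/13496 ≈ 0.026897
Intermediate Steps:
z(-241)/8960 = (1/(-241) - 1*(-241))/8960 = (-1/241 + 241)*(1/8960) = (58080/241)*(1/8960) = 363/13496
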